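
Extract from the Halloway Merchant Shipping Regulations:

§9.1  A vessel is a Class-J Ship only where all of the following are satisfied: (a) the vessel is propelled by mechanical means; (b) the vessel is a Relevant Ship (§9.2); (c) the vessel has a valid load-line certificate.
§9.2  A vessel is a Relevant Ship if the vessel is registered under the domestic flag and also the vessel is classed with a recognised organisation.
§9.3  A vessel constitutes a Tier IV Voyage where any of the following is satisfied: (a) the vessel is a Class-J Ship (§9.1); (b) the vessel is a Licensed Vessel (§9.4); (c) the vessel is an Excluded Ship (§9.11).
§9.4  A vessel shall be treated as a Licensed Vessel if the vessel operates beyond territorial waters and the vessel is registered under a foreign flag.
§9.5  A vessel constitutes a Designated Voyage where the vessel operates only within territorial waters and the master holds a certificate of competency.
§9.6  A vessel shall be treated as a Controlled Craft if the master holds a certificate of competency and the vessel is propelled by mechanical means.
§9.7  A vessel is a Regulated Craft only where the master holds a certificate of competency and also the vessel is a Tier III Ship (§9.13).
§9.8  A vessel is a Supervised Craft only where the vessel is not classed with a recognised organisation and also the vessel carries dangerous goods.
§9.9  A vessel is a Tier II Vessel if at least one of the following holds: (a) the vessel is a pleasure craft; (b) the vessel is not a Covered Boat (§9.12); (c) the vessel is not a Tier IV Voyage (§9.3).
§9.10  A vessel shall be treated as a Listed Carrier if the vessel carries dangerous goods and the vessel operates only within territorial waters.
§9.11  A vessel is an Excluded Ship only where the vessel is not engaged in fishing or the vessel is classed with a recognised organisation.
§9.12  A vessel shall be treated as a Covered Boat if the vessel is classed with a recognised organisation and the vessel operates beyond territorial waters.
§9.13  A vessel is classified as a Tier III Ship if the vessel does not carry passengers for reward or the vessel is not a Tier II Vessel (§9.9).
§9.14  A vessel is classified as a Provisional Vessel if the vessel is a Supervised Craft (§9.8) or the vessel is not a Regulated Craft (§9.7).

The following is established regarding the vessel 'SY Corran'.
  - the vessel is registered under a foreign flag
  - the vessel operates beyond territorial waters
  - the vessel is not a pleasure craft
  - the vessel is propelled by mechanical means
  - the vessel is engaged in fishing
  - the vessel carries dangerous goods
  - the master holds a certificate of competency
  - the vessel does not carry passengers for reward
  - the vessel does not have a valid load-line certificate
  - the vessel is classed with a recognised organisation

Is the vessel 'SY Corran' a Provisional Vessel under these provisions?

§9.8 — Supervised Craft: [the vessel is not classed with a recognised organisation? no] AND [the vessel carries dangerous goods? yes] → not satisfied.
§9.12 — Covered Boat: [the vessel is classed with a recognised organisation? yes] AND [the vessel operates beyond territorial waters? yes] → satisfied.
§9.2 — Relevant Ship: [the vessel is registered under the domestic flag? no] AND [the vessel is classed with a recognised organisation? yes] → not satisfied.
§9.1 — Class-J Ship: [the vessel is propelled by mechanical means? yes] AND [Relevant Ship (§9.2)? no] AND [the vessel has a valid load-line certificate? no] → not satisfied.
§9.4 — Licensed Vessel: [the vessel operates beyond territorial waters? yes] AND [the vessel is registered under a foreign flag? yes] → satisfied.
§9.11 — Excluded Ship: [the vessel is not engaged in fishing? no] OR [the vessel is classed with a recognised organisation? yes] → satisfied.
§9.3 — Tier IV Voyage: [Class-J Ship (§9.1)? no] OR [Licensed Vessel (§9.4)? yes] OR [Excluded Ship (§9.11)? yes] → satisfied.
§9.9 — Tier II Vessel: [the vessel is a pleasure craft? no] OR [not a Covered Boat (§9.12)? no] OR [not a Tier IV Voyage (§9.3)? no] → not satisfied.
§9.13 — Tier III Ship: [the vessel does not carry passengers for reward? yes] OR [not a Tier II Vessel (§9.9)? yes] → satisfied.
§9.7 — Regulated Craft: [the master holds a certificate of competency? yes] AND [Tier III Ship (§9.13)? yes] → satisfied.
§9.14 — Provisional Vessel: [Supervised Craft (§9.8)? no] OR [not a Regulated Craft (§9.7)? no] → not satisfied.

No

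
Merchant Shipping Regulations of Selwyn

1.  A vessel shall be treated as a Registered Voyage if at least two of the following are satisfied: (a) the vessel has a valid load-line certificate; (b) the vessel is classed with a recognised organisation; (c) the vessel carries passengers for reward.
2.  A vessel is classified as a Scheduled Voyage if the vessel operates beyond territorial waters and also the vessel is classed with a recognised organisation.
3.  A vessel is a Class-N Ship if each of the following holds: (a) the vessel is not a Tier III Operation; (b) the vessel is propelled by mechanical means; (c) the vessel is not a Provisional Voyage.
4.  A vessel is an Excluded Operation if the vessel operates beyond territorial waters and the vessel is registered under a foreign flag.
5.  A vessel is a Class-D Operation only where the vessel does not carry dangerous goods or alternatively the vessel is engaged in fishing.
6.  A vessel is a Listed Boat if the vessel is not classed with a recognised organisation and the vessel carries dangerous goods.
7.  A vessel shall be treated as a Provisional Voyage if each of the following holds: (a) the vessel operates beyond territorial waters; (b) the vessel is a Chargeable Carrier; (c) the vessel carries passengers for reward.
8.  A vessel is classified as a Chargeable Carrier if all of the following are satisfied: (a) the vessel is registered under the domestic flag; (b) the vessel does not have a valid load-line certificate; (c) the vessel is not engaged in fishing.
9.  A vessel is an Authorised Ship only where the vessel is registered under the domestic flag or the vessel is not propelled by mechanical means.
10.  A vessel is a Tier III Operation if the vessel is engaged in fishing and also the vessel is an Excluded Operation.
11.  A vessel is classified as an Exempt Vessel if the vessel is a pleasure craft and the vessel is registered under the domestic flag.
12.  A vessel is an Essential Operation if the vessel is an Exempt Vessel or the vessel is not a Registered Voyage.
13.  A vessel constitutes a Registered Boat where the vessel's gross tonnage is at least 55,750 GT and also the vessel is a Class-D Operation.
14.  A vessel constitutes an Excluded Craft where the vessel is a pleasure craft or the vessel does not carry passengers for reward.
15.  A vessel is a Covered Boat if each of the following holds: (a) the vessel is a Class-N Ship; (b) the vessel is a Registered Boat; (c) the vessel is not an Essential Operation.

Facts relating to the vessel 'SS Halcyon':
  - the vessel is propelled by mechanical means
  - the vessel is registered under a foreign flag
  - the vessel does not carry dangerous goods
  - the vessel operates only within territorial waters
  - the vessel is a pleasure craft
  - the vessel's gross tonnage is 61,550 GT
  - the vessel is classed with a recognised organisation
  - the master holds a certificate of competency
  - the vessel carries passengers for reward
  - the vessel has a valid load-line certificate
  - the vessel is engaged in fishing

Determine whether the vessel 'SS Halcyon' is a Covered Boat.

Yes

Under paragraph 4: the vessel operates beyond territorial waters? no; and the vessel is registered under a foreign flag? yes. So the vessel is not an Excluded Operation.
Under paragraph 10: the vessel is engaged in fishing? yes; and Excluded Operation (paragraph 4)? no. So the vessel is not a Tier III Operation.
Under paragraph 8: the vessel is registered under the domestic flag? no; and the vessel does not have a valid load-line certificate? no; and the vessel is not engaged in fishing? no. So the vessel is not a Chargeable Carrier.
Under paragraph 7: the vessel operates beyond territorial waters? no; and Chargeable Carrier (paragraph 8)? no; and the vessel carries passengers for reward? yes. So the vessel is not a Provisional Voyage.
Under paragraph 3: not a Tier III Operation (paragraph 10)? yes; and the vessel is propelled by mechanical means? yes; and not a Provisional Voyage (paragraph 7)? yes. So the vessel is a Class-N Ship.
Under paragraph 5: the vessel does not carry dangerous goods? yes; or the vessel is engaged in fishing? yes. So the vessel is a Class-D Operation.
Under paragraph 13: vessel's gross tonnage: 61,550 GT ≥ 55,750 GT? yes; and Class-D Operation (paragraph 5)? yes. So the vessel is a Registered Boat.
Under paragraph 11: the vessel is a pleasure craft? yes; and the vessel is registered under the domestic flag? no. So the vessel is not an Exempt Vessel.
Under paragraph 1: the vessel has a valid load-line certificate? yes; the vessel is classed with a recognised organisation? yes; the vessel carries passengers for reward? yes — 3 of 3 hold (need ≥2) → satisfied.
Under paragraph 12: Exempt Vessel (paragraph 11)? no; or not a Registered Voyage (paragraph 1)? no. So the vessel is not an Essential Operation.
Under paragraph 15: Class-N Ship (paragraph 3)? yes; and Registered Boat (paragraph 13)? yes; and not an Essential Operation (paragraph 12)? yes. So the vessel is a Covered Boat.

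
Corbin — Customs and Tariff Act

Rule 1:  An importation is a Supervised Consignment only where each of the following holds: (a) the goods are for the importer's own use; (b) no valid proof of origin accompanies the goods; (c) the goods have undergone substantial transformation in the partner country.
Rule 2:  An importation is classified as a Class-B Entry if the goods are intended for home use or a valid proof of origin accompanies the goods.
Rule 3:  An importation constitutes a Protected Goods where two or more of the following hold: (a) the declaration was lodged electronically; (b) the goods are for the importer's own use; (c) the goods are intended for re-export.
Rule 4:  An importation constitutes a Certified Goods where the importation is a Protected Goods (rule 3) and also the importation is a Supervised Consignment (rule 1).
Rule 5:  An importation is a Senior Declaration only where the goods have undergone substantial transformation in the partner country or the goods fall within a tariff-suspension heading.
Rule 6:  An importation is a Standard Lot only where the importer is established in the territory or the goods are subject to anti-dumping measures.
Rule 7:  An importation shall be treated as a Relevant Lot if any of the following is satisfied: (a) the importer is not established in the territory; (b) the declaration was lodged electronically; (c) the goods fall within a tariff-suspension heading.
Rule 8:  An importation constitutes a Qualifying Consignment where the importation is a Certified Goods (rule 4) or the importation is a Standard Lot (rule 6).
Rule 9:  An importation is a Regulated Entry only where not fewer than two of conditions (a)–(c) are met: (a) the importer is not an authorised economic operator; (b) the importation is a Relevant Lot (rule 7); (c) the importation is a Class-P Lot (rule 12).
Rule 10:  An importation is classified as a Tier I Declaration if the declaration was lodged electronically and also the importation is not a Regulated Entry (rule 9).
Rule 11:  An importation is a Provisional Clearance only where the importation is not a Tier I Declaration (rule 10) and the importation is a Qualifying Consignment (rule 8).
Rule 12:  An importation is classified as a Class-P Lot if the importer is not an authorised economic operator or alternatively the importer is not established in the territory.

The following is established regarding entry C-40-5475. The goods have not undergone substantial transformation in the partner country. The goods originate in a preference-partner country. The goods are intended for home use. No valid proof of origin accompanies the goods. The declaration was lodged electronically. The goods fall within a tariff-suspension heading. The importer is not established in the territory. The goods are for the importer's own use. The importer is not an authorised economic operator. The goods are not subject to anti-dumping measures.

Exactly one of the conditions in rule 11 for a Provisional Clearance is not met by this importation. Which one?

Qualifying Consignment

rule 7 — Relevant Lot: [the importer is not established in the territory? yes] OR [the declaration was lodged electronically? yes] OR [the goods fall within a tariff-suspension heading? yes] → satisfied.
rule 12 — Class-P Lot: [the importer is not an authorised economic operator? yes] OR [the importer is not established in the territory? yes] → satisfied.
rule 9 — Regulated Entry: the importer is not an authorised economic operator? yes; Relevant Lot (rule 7)? yes; Class-P Lot (rule 12)? yes — 3 of 3 hold (need ≥2) → satisfied.
rule 10 — Tier I Declaration: [the declaration was lodged electronically? yes] AND [not a Regulated Entry (rule 9)? no] → not satisfied.
rule 3 — Protected Goods: the declaration was lodged electronically? yes; the goods are for the importer's own use? yes; the goods are intended for re-export? no — 2 of 3 hold (need ≥2) → satisfied.
rule 1 — Supervised Consignment: [the goods are for the importer's own use? yes] AND [no valid proof of origin accompanies the goods? yes] AND [the goods have undergone substantial transformation in the partner country? no] → not satisfied.
rule 4 — Certified Goods: [Protected Goods (rule 3)? yes] AND [Supervised Consignment (rule 1)? no] → not satisfied.
rule 6 — Standard Lot: [the importer is established in the territory? no] OR [the goods are subject to anti-dumping measures? no] → not satisfied.
rule 8 — Qualifying Consignment: [Certified Goods (rule 4)? no] OR [Standard Lot (rule 6)? no] → not satisfied.
rule 11 — Provisional Clearance: [not a Tier I Declaration (rule 10)? yes] AND [Qualifying Consignment (rule 8)? no] → not satisfied.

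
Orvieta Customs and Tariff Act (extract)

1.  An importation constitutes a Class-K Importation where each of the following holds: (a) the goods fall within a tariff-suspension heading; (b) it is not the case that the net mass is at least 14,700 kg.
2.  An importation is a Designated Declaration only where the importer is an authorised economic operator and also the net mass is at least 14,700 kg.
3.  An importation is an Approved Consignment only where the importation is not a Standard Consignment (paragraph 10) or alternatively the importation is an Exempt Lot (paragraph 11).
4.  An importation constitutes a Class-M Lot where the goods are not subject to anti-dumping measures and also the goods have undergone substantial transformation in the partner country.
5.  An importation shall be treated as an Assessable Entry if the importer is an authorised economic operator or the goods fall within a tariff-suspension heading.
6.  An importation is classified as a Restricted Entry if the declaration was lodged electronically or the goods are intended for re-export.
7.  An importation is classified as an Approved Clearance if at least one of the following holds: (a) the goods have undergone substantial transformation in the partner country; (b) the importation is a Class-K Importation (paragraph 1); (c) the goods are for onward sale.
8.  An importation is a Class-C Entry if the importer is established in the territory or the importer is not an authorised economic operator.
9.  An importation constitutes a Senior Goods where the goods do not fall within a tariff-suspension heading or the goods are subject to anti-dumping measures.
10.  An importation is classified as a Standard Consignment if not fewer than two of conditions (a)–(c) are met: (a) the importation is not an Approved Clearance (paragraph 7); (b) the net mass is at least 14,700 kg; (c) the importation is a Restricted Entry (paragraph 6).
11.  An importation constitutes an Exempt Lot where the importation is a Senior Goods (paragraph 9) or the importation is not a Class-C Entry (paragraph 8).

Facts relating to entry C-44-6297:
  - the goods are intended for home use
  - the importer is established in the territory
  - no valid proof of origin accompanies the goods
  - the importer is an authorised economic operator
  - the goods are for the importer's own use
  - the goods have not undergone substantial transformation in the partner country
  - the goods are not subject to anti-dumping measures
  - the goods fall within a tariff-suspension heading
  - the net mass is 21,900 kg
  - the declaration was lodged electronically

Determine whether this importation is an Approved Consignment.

No

Under paragraph 1: the goods fall within a tariff-suspension heading? yes; and net mass: 21,900 kg ≥ 14,700 kg? yes, so negated condition no. So the importation is not a Class-K Importation.
Under paragraph 7: the goods have undergone substantial transformation in the partner country? no; or Class-K Importation (paragraph 1)? no; or the goods are for onward sale? no. So the importation is not an Approved Clearance.
Under paragraph 6: the declaration was lodged electronically? yes; or the goods are intended for re-export? no. So the importation is a Restricted Entry.
Under paragraph 10: not an Approved Clearance (paragraph 7)? yes; net mass: 21,900 kg ≥ 14,700 kg? yes; Restricted Entry (paragraph 6)? yes — 3 of 3 hold (need ≥2) → satisfied.
Under paragraph 9: the goods do not fall within a tariff-suspension heading? no; or the goods are subject to anti-dumping measures? no. So the importation is not a Senior Goods.
Under paragraph 8: the importer is established in the territory? yes; or the importer is not an authorised economic operator? no. So the importation is a Class-C Entry.
Under paragraph 11: Senior Goods (paragraph 9)? no; or not a Class-C Entry (paragraph 8)? no. So the importation is not an Exempt Lot.
Under paragraph 3: not a Standard Consignment (paragraph 10)? no; or Exempt Lot (paragraph 11)? no. So the importation is not an Approved Consignment.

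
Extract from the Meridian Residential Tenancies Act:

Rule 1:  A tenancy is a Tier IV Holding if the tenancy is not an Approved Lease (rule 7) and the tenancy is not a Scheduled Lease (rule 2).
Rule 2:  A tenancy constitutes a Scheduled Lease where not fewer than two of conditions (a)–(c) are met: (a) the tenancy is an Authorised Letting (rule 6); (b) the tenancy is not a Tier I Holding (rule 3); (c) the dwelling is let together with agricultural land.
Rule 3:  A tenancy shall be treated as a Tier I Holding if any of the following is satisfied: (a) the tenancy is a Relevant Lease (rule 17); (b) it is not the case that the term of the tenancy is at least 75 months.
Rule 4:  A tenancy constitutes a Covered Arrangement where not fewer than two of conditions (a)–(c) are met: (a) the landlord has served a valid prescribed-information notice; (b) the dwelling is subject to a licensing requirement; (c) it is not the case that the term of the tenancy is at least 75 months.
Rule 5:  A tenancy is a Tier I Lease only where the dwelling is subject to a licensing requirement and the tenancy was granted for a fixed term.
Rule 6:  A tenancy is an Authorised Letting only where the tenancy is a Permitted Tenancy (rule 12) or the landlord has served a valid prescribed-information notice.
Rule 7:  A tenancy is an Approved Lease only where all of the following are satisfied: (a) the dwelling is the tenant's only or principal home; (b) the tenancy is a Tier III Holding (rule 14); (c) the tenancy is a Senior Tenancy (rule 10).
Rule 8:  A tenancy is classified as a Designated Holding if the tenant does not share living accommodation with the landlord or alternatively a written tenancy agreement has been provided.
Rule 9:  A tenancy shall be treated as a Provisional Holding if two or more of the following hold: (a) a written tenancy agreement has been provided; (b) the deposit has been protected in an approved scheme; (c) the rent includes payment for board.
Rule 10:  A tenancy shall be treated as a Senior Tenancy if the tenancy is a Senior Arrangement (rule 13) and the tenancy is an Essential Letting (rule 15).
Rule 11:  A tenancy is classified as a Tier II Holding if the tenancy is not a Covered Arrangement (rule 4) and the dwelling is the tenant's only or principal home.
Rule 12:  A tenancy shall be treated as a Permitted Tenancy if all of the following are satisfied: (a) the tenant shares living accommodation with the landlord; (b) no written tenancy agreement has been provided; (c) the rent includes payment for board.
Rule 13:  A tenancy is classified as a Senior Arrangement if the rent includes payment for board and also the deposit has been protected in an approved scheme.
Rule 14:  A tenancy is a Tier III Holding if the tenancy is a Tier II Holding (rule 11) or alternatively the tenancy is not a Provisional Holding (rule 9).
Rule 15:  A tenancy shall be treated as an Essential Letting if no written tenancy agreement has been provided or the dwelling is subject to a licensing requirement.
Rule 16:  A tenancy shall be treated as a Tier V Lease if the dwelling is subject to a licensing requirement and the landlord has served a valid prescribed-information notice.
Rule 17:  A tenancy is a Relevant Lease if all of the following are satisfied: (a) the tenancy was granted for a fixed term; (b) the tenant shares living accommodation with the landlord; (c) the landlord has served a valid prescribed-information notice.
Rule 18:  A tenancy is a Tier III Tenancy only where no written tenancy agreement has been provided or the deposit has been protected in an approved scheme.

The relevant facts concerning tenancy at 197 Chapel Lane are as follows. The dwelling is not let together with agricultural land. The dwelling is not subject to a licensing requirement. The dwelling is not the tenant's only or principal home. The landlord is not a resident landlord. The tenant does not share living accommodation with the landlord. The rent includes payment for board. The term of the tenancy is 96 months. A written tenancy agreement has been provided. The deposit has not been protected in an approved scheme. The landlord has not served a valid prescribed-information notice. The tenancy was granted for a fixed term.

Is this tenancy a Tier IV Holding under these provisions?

Yes

rule 4 — Covered Arrangement: the landlord has served a valid prescribed-information notice? no; the dwelling is subject to a licensing requirement? no; term of the tenancy: 96 months ≥ 75 months? yes, so negated condition no — 0 of 3 hold (need ≥2) → not satisfied.
rule 11 — Tier II Holding: [not a Covered Arrangement (rule 4)? yes] AND [the dwelling is the tenant's only or principal home? no] → not satisfied.
rule 9 — Provisional Holding: a written tenancy agreement has been provided? yes; the deposit has been protected in an approved scheme? no; the rent includes payment for board? yes — 2 of 3 hold (need ≥2) → satisfied.
rule 14 — Tier III Holding: [Tier II Holding (rule 11)? no] OR [not a Provisional Holding (rule 9)? no] → not satisfied.
rule 13 — Senior Arrangement: [the rent includes payment for board? yes] AND [the deposit has been protected in an approved scheme? no] → not satisfied.
rule 15 — Essential Letting: [no written tenancy agreement has been provided? no] OR [the dwelling is subject to a licensing requirement? no] → not satisfied.
rule 10 — Senior Tenancy: [Senior Arrangement (rule 13)? no] AND [Essential Letting (rule 15)? no] → not satisfied.
rule 7 — Approved Lease: [the dwelling is the tenant's only or principal home? no] AND [Tier III Holding (rule 14)? no] AND [Senior Tenancy (rule 10)? no] → not satisfied.
rule 12 — Permitted Tenancy: [the tenant shares living accommodation with the landlord? no] AND [no written tenancy agreement has been provided? no] AND [the rent includes payment for board? yes] → not satisfied.
rule 6 — Authorised Letting: [Permitted Tenancy (rule 12)? no] OR [the landlord has served a valid prescribed-information notice? no] → not satisfied.
rule 17 — Relevant Lease: [the tenancy was granted for a fixed term? yes] AND [the tenant shares living accommodation with the landlord? no] AND [the landlord has served a valid prescribed-information notice? no] → not satisfied.
rule 3 — Tier I Holding: [Relevant Lease (rule 17)? no] OR [term of the tenancy: 96 months ≥ 75 months? yes, so negated condition no] → not satisfied.
rule 2 — Scheduled Lease: Authorised Letting (rule 6)? no; not a Tier I Holding (rule 3)? yes; the dwelling is let together with agricultural land? no — 1 of 3 hold (need ≥2) → not satisfied.
rule 1 — Tier IV Holding: [not an Approved Lease (rule 7)? yes] AND [not a Scheduled Lease (rule 2)? yes] → satisfied.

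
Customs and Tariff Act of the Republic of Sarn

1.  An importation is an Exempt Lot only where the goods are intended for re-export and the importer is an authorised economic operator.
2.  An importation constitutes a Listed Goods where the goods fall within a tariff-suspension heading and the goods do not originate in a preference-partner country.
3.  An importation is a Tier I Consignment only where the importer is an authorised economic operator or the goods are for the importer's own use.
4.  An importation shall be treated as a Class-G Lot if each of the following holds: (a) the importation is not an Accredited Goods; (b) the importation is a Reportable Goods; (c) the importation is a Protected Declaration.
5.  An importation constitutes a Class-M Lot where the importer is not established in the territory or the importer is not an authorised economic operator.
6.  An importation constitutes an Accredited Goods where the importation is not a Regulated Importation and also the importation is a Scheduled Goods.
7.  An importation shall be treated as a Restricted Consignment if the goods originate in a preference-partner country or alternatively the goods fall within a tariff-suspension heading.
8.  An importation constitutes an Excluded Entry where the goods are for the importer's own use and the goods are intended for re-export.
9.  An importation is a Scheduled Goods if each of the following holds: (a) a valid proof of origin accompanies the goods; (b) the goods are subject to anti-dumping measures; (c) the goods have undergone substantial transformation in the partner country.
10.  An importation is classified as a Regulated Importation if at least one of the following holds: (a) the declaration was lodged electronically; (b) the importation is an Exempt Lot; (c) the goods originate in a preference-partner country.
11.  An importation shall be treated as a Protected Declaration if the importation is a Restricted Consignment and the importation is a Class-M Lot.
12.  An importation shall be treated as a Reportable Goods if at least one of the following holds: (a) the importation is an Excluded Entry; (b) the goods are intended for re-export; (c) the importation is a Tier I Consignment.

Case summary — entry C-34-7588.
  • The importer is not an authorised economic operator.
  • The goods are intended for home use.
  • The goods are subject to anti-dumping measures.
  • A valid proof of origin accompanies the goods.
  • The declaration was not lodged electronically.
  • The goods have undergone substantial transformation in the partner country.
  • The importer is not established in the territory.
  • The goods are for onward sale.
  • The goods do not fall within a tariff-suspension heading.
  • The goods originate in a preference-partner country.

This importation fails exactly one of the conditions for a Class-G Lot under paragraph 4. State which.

Reportable Goods

Under paragraph 1: the goods are intended for re-export? no; and the importer is an authorised economic operator? no. So the importation is not an Exempt Lot.
Under paragraph 10: the declaration was lodged electronically? no; or Exempt Lot (paragraph 1)? no; or the goods originate in a preference-partner country? yes. So the importation is a Regulated Importation.
Under paragraph 9: a valid proof of origin accompanies the goods? yes; and the goods are subject to anti-dumping measures? yes; and the goods have undergone substantial transformation in the partner country? yes. So the importation is a Scheduled Goods.
Under paragraph 6: not a Regulated Importation (paragraph 10)? no; and Scheduled Goods (paragraph 9)? yes. So the importation is not an Accredited Goods.
Under paragraph 8: the goods are for the importer's own use? no; and the goods are intended for re-export? no. So the importation is not an Excluded Entry.
Under paragraph 3: the importer is an authorised economic operator? no; or the goods are for the importer's own use? no. So the importation is not a Tier I Consignment.
Under paragraph 12: Excluded Entry (paragraph 8)? no; or the goods are intended for re-export? no; or Tier I Consignment (paragraph 3)? no. So the importation is not a Reportable Goods.
Under paragraph 7: the goods originate in a preference-partner country? yes; or the goods fall within a tariff-suspension heading? no. So the importation is a Restricted Consignment.
Under paragraph 5: the importer is not established in the territory? yes; or the importer is not an authorised economic operator? yes. So the importation is a Class-M Lot.
Under paragraph 11: Restricted Consignment (paragraph 7)? yes; and Class-M Lot (paragraph 5)? yes. So the importation is a Protected Declaration.
Under paragraph 4: not an Accredited Goods (paragraph 6)? yes; and Reportable Goods (paragraph 12)? no; and Protected Declaration (paragraph 11)? yes. So the importation is not a Class-G Lot.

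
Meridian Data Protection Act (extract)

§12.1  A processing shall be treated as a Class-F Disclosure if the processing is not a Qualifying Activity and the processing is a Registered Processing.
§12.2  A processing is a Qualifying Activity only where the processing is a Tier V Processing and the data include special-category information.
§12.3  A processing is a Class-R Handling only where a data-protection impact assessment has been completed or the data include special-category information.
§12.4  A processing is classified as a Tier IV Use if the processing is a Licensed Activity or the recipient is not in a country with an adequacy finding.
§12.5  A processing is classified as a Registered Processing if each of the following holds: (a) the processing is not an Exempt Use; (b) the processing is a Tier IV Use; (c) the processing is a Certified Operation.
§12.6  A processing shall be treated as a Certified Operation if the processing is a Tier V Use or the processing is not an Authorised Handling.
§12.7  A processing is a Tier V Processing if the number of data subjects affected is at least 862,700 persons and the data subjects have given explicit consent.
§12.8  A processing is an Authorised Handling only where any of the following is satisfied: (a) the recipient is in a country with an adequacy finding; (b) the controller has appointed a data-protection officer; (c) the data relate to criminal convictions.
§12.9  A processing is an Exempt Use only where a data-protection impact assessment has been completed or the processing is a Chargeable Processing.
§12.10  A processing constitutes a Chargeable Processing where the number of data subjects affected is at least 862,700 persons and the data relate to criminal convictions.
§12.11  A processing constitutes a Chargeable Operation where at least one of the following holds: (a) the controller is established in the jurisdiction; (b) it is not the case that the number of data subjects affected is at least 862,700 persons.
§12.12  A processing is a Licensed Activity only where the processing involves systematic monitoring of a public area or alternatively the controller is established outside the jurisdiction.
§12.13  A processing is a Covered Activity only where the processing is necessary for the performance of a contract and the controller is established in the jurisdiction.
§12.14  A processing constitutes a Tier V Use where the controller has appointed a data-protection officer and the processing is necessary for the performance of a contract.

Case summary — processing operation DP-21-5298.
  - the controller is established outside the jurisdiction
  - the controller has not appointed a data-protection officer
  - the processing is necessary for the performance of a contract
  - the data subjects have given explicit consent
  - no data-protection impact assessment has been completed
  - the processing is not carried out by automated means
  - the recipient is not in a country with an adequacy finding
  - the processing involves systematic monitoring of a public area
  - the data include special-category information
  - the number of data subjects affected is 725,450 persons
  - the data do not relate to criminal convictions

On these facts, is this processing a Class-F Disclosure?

Yes

Under §12.7: number of data subjects affected: 725,450 persons ≥ 862,700 persons? no; and the data subjects have given explicit consent? yes. So the processing is not a Tier V Processing.
Under §12.2: Tier V Processing (§12.7)? no; and the data include special-category information? yes. So the processing is not a Qualifying Activity.
Under §12.10: number of data subjects affected: 725,450 persons ≥ 862,700 persons? no; and the data relate to criminal convictions? no. So the processing is not a Chargeable Processing.
Under §12.9: a data-protection impact assessment has been completed? no; or Chargeable Processing (§12.10)? no. So the processing is not an Exempt Use.
Under §12.12: the processing involves systematic monitoring of a public area? yes; or the controller is established outside the jurisdiction? yes. So the processing is a Licensed Activity.
Under §12.4: Licensed Activity (§12.12)? yes; or the recipient is not in a country with an adequacy finding? yes. So the processing is a Tier IV Use.
Under §12.14: the controller has appointed a data-protection officer? no; and the processing is necessary for the performance of a contract? yes. So the processing is not a Tier V Use.
Under §12.8: the recipient is in a country with an adequacy finding? no; or the controller has appointed a data-protection officer? no; or the data relate to criminal convictions? no. So the processing is not an Authorised Handling.
Under §12.6: Tier V Use (§12.14)? no; or not an Authorised Handling (§12.8)? yes. So the processing is a Certified Operation.
Under §12.5: not an Exempt Use (§12.9)? yes; and Tier IV Use (§12.4)? yes; and Certified Operation (§12.6)? yes. So the processing is a Registered Processing.
Under §12.1: not a Qualifying Activity (§12.2)? yes; and Registered Processing (§12.5)? yes. So the processing is a Class-F Disclosure.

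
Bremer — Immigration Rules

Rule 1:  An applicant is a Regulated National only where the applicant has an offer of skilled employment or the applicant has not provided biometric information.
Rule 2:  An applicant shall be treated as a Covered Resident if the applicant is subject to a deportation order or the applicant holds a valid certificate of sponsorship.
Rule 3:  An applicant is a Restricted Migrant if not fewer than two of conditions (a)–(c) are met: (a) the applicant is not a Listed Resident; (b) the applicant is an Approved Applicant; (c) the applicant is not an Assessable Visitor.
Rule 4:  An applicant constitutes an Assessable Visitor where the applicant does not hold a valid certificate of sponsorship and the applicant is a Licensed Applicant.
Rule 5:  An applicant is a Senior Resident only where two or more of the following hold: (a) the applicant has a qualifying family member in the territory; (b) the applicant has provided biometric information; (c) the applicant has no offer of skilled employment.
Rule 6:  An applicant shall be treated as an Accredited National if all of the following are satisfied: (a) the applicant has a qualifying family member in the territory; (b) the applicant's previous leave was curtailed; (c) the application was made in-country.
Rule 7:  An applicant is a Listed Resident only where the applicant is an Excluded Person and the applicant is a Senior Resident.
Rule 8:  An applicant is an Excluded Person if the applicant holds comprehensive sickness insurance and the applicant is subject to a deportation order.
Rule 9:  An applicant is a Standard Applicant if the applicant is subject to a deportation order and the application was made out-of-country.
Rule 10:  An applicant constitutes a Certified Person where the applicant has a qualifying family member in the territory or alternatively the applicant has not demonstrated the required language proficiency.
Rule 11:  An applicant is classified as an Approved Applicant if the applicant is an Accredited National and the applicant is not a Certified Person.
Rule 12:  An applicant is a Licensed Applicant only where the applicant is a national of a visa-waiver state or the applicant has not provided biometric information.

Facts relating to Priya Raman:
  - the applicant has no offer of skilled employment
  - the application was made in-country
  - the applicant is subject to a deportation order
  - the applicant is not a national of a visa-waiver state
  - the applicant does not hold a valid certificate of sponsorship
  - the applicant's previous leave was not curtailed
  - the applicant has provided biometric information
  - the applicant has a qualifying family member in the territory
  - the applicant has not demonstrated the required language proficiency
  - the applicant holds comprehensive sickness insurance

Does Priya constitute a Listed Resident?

rule 8 — Excluded Person: [the applicant holds comprehensive sickness insurance? yes] AND [the applicant is subject to a deportation order? yes] → satisfied.
rule 5 — Senior Resident: the applicant has a qualifying family member in the territory? yes; the applicant has provided biometric information? yes; the applicant has no offer of skilled employment? yes — 3 of 3 hold (need ≥2) → satisfied.
rule 7 — Listed Resident: [Excluded Person (rule 8)? yes] AND [Senior Resident (rule 5)? yes] → satisfied.

Yes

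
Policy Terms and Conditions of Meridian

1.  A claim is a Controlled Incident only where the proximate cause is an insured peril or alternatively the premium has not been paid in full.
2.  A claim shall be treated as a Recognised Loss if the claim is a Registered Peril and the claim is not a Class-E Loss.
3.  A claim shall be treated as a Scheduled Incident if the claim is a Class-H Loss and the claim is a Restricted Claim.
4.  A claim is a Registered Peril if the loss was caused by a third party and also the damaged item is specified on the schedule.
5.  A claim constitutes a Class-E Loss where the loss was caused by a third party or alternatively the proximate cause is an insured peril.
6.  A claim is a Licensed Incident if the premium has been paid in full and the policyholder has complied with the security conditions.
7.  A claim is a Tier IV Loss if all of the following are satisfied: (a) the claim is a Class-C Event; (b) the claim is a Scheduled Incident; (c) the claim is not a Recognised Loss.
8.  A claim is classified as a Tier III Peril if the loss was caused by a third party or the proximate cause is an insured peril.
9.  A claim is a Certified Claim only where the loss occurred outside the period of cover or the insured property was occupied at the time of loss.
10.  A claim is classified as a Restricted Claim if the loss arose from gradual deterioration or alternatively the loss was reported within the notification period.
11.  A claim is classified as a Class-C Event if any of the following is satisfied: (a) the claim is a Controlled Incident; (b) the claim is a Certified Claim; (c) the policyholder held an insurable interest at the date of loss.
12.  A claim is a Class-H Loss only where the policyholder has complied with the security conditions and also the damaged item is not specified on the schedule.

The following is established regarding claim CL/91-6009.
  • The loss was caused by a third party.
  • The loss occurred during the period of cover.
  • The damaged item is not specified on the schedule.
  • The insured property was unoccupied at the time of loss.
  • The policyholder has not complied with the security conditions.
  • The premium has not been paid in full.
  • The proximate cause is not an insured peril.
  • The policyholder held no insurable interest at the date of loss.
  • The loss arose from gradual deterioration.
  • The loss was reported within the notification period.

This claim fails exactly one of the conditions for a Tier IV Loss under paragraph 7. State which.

Under paragraph 1: the proximate cause is an insured peril? no; or the premium has not been paid in full? yes. So the claim is a Controlled Incident.
Under paragraph 9: the loss occurred outside the period of cover? no; or the insured property was occupied at the time of loss? no. So the claim is not a Certified Claim.
Under paragraph 11: Controlled Incident (paragraph 1)? yes; or Certified Claim (paragraph 9)? no; or the policyholder held an insurable interest at the date of loss? no. So the claim is a Class-C Event.
Under paragraph 12: the policyholder has complied with the security conditions? no; and the damaged item is not specified on the schedule? yes. So the claim is not a Class-H Loss.
Under paragraph 10: the loss arose from gradual deterioration? yes; or the loss was reported within the notification period? yes. So the claim is a Restricted Claim.
Under paragraph 3: Class-H Loss (paragraph 12)? no; and Restricted Claim (paragraph 10)? yes. So the claim is not a Scheduled Incident.
Under paragraph 4: the loss was caused by a third party? yes; and the damaged item is specified on the schedule? no. So the claim is not a Registered Peril.
Under paragraph 5: the loss was caused by a third party? yes; or the proximate cause is an insured peril? no. So the claim is a Class-E Loss.
Under paragraph 2: Registered Peril (paragraph 4)? no; and not a Class-E Loss (paragraph 5)? no. So the claim is not a Recognised Loss.
Under paragraph 7: Class-C Event (paragraph 11)? yes; and Scheduled Incident (paragraph 3)? no; and not a Recognised Loss (paragraph 2)? yes. So the claim is not a Tier IV Loss.

Scheduled Incident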